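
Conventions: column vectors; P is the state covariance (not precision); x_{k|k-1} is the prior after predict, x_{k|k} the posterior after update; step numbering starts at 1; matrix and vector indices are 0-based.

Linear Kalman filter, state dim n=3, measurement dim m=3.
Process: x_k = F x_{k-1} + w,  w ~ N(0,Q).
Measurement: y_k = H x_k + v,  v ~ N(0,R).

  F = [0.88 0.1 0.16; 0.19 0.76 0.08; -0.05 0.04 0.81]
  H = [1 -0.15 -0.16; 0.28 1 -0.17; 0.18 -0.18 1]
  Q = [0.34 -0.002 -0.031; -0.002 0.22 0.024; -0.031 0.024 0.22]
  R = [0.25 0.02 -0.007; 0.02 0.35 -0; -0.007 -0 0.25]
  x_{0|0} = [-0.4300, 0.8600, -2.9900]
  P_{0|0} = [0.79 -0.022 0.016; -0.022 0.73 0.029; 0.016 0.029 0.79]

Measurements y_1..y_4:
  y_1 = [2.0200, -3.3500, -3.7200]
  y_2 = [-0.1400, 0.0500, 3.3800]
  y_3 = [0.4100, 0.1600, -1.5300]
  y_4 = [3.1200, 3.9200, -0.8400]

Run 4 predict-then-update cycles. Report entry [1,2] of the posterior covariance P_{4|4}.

P_post[1,2] = 0.0390

step 1: x^-=[-0.7708, 0.3327, -2.3660]  P^-=[0.9809 0.1859 0.0527; 0.1859 0.6729 0.1109; 0.0527 0.1109 0.7421]  S=[1.1977 0.3658 0.0682; 0.3658 1.1826 -0.0463; 0.0682 -0.0463 1.0127]  K=[0.7306 0.1618 0.1515; -0.1441 0.6440 0.0621; -0.1320 0.0692 0.7345]  nu=[2.4621, -3.8691, -1.1554]  x^+=[0.2268, -2.5857, -3.8073]  P^+=[0.1880 0.0190 0.0023; 0.0190 0.2264 0.0539; 0.0023 0.0539 0.1938]
step 2: x^-=[-0.6682, -2.2266, -3.1986]  P^-=[0.4986 0.0694 -0.0063; 0.0694 0.3709 0.0748; -0.0063 0.0748 0.3512]  S=[0.7507 0.1713 0.0070; 0.1713 0.7842 -0.0169; 0.0070 -0.0169 0.5957]  K=[0.6197 0.1350 0.1156; -0.1139 0.5075 0.0501; -0.1159 0.0545 0.5680]  nu=[-0.3176, 1.9199, 6.2981]  x^+=[0.1223, -0.9005, 0.5201]  P^+=[0.1589 0.0149 -0.0013; 0.0149 0.1784 0.0428; -0.0013 0.0428 0.1507]
step 3: x^-=[0.1008, -0.6195, 0.3792]  P^-=[0.4723 0.0557 -0.0145; 0.0557 0.3392 0.0635; -0.0145 0.0635 0.3224]  S=[0.7291 0.1581 0.0023; 0.1581 0.7466 -0.0230; 0.0023 -0.0230 0.5670]  K=[0.6111 0.1290 0.1095; -0.1128 0.4860 0.0422; -0.1157 0.0475 0.5462]  nu=[0.2769, 0.8157, -2.0388]  x^+=[0.1522, -0.3402, -0.7278]  P^+=[0.1562 0.0132 -0.0026; 0.0132 0.1709 0.0397; -0.0026 0.0397 0.1450]
step 4: x^-=[-0.0166, -0.2879, -0.6107]  P^-=[0.4692 0.0529 -0.0164; 0.0529 0.3338 0.0609; -0.0164 0.0609 0.3185]  S=[0.7272 0.1560 0.0013; 0.1560 0.7403 -0.0251; 0.0013 -0.0251 0.5633]  K=[0.6103 0.1278 0.1083; -0.1130 0.4821 0.0400; -0.1159 0.0457 0.5431]  nu=[2.9957, 4.1087, -0.2781]  x^+=[2.3067, 1.3435, -0.9212]  P^+=[0.1558 0.0128 -0.0030; 0.0128 0.1695 0.0390; -0.0030 0.0390 0.1441]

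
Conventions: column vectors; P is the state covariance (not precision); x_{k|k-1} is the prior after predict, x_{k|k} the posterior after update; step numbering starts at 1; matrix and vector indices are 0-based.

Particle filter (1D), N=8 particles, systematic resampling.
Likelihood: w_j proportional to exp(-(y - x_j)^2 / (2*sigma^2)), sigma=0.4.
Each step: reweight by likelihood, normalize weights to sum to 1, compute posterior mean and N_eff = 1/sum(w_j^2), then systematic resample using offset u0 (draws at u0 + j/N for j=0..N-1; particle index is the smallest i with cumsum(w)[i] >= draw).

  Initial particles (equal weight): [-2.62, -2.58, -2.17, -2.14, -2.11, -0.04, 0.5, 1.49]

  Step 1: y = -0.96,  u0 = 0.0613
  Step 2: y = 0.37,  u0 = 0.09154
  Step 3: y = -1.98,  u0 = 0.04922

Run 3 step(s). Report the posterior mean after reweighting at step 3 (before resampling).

post_mean = -0.0400

step 1: w=[0.0016, 0.0024, 0.0920, 0.1151, 0.1432, 0.6341, 0.0114, 0.0000]  mean=-0.7785  Neff=2.2497  idx=[2, 3, 4, 5, 5, 5, 5, 5]
step 2: w=[0.0000, 0.0000, 0.0000, 0.2000, 0.2000, 0.2000, 0.2000, 0.2000]  mean=-0.0400  Neff=5.0000  idx=[3, 4, 4, 5, 5, 6, 7, 7]
step 3: w=[0.1250, 0.1250, 0.1250, 0.1250, 0.1250, 0.1250, 0.1250, 0.1250]  mean=-0.0400  Neff=8.0000  idx=[0, 1, 2, 3, 4, 5, 6, 7]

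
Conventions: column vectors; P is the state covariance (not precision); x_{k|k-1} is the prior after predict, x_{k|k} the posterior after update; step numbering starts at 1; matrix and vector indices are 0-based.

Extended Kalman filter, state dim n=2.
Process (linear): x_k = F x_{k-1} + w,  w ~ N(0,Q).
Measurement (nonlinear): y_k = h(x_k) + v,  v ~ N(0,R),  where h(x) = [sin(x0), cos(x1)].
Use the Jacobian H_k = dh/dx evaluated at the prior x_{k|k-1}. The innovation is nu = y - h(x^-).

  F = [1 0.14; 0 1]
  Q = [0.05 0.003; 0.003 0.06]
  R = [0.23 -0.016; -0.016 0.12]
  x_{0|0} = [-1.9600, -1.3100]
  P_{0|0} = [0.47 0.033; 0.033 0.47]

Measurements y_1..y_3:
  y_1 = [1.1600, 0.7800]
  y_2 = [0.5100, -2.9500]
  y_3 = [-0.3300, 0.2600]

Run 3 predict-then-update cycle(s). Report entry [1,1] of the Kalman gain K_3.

K[1,1] = 0.2410

step 1: x^-=[-2.1434, -1.3100]  P^-=[0.5385 0.1018; 0.1018 0.5300]  H_jac=[-0.5418 0.0000; 0.0000 0.9662]  S=[0.3881 -0.0693; -0.0693 0.6148]  K=[-0.7381 0.0768; 0.0067 0.8337]  nu=[2.0005, 0.5221]  x^+=[-3.5798, -0.8612]  P^+=[0.3156 0.0218; 0.0218 0.1034]
step 2: x^-=[-3.7004, -0.8612]  P^-=[0.3737 0.0392; 0.0392 0.1634]  H_jac=[-0.8479 0.0000; 0.0000 0.7586]  S=[0.4987 -0.0412; -0.0412 0.2141]  K=[-0.6340 0.0169; -0.0191 0.5755]  nu=[-0.0201, -3.6015]  x^+=[-3.7485, -2.9336]  P^+=[0.1723 0.0160; 0.0160 0.0914]
step 3: x^-=[-4.1592, -2.9336]  P^-=[0.2286 0.0319; 0.0319 0.1514]  H_jac=[-0.5254 0.0000; 0.0000 0.2065]  S=[0.2931 -0.0195; -0.0195 0.1265]  K=[-0.4105 -0.0111; -0.0411 0.2410]  nu=[-1.1809, 1.2385]  x^+=[-3.6883, -2.5867]  P^+=[0.1794 0.0253; 0.0253 0.1432]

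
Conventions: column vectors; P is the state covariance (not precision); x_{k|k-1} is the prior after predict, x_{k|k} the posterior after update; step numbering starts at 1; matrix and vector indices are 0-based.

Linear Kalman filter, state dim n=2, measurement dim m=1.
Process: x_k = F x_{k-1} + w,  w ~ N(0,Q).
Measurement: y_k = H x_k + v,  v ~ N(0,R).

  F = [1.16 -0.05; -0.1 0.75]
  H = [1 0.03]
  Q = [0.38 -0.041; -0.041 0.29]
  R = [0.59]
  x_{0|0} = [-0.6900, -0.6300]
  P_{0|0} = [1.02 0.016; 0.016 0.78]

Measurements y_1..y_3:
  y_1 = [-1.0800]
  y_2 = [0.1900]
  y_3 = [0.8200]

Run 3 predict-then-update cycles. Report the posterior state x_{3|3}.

x_post = [0.3649, -0.3317]

step 1: x^-=[-0.7689, -0.4035]  P^-=[1.7526 -0.1746; -0.1746 0.7366]  S=[2.3328]  K=[0.7490; -0.0654]  nu=[-0.2990]  x^+=[-0.9929, -0.3840]  P^+=[0.4437 -0.0604; -0.0604 0.7266]
step 2: x^-=[-1.1325, -0.1887]  P^-=[0.9859 -0.1725; -0.1725 0.7122]  S=[1.5662]  K=[0.6262; -0.0965]  nu=[1.3282]  x^+=[-0.3008, -0.3169]  P^+=[0.3718 -0.0779; -0.0779 0.6976]
step 3: x^-=[-0.3331, -0.2076]  P^-=[0.8911 -0.1784; -0.1784 0.6978]  S=[1.4710]  K=[0.6021; -0.1071]  nu=[1.1593]  x^+=[0.3649, -0.3317]  P^+=[0.3578 -0.0836; -0.0836 0.6809]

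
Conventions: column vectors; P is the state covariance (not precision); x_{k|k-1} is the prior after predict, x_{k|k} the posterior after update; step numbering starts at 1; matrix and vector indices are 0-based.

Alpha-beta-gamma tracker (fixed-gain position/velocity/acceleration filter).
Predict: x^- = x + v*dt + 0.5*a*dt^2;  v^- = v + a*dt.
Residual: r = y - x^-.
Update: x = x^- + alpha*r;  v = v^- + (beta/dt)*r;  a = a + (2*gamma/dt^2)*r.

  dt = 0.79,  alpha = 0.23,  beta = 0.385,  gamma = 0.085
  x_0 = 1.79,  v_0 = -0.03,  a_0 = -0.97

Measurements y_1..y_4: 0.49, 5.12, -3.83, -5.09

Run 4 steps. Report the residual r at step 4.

step 1: x_pred=1.4636  r=-0.9736  x^+=1.2397  v^+=-1.2708  a^+=-1.2352
step 2: x_pred=-0.1497  r=5.2697  x^+=1.0623  v^+=0.3215  a^+=0.2002
step 3: x_pred=1.3788  r=-5.2088  x^+=0.1808  v^+=-2.0588  a^+=-1.2186
step 4: x_pred=-1.8259  r=-3.2641  x^+=-2.5766  v^+=-4.6122  a^+=-2.1077

resid = -3.2641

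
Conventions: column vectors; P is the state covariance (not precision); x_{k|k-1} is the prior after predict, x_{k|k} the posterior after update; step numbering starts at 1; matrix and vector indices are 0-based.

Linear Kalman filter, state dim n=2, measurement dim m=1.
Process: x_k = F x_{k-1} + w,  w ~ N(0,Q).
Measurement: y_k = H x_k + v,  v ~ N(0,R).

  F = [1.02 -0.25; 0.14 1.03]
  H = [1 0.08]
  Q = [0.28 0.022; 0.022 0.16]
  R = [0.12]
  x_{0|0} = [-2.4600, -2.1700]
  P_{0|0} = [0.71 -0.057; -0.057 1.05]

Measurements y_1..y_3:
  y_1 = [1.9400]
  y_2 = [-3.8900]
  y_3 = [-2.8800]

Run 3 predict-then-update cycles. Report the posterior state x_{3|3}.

step 1: x^-=[-1.9667, -2.5795]  P^-=[1.1134 -0.2049; -0.2049 1.2714]  S=[1.2087]  K=[0.9076; -0.0853]  nu=[4.1131]  x^+=[1.7661, -2.9305]  P^+=[0.1178 -0.1113; -0.1113 1.2626]
step 2: x^-=[2.5341, -2.7712]  P^-=[0.5382 -0.3993; -0.3993 1.4697]  S=[0.6037]  K=[0.8386; -0.4666]  nu=[-6.2024]  x^+=[-2.6670, 0.1229]  P^+=[0.1137 -0.1631; -0.1631 1.3383]
step 3: x^-=[-2.7511, -0.2468]  P^-=[0.5651 -0.4720; -0.4720 1.5350]  S=[0.6194]  K=[0.8514; -0.5638]  nu=[-0.1092]  x^+=[-2.8440, -0.1853]  P^+=[0.1161 -0.1747; -0.1747 1.3381]

x_post = [-2.8440, -0.1853]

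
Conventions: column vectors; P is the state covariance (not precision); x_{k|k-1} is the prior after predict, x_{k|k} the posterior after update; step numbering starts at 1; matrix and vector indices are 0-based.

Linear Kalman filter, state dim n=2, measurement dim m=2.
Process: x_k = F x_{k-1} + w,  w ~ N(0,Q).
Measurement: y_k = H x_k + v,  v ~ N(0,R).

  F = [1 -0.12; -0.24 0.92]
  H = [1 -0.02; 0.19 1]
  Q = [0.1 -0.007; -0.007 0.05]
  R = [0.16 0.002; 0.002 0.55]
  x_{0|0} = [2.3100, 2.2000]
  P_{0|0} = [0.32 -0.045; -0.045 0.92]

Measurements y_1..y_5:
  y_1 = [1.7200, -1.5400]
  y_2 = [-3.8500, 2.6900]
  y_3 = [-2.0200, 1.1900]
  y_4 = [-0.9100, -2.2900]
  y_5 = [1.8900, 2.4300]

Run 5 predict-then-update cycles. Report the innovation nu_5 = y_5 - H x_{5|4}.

step 1: x^-=[2.0460, 1.4696]  P^-=[0.4440 -0.2281; -0.2281 0.8670]  S=[0.6135 -0.1582; -0.1582 1.3464]  K=[0.7257 -0.0215; -0.2498 0.5824]  nu=[-0.2966, -3.3983]  x^+=[1.9037, -0.4355]  P^+=[0.1154 -0.0323; -0.0323 0.3260]
step 2: x^-=[1.9560, -0.8576]  P^-=[0.2279 -0.1013; -0.1013 0.3468]  S=[0.3921 -0.0626; -0.0626 0.8665]  K=[0.5824 -0.0249; -0.2183 0.3622]  nu=[-5.8232, 3.1760]  x^+=[-1.5145, 1.5641]  P^+=[0.0925 -0.0301; -0.0301 0.2045]
step 3: x^-=[-1.7022, 1.8025]  P^-=[0.2027 -0.0804; -0.0804 0.2417]  S=[0.3660 -0.0444; -0.0444 0.7685]  K=[0.5555 -0.0224; -0.1984 0.2832]  nu=[-0.2818, -0.2891]  x^+=[-1.8522, 1.7765]  P^+=[0.0883 -0.0280; -0.0280 0.1607]
step 4: x^-=[-2.0654, 2.0789]  P^-=[0.1973 -0.0725; -0.0725 0.2034]  S=[0.3603 -0.0368; -0.0368 0.7330]  K=[0.5496 -0.0201; -0.1870 0.2494]  nu=[1.1970, -3.9765]  x^+=[-1.3274, 0.8635]  P^+=[0.0874 -0.0266; -0.0266 0.1418]
step 5: x^-=[-1.4311, 1.1130]  P^-=[0.1958 -0.0688; -0.0688 0.1868]  S=[0.3586 -0.0331; -0.0331 0.7177]  K=[0.5481 -0.0188; -0.1808 0.2337]  nu=[3.3433, 1.5889]  x^+=[0.3714, 0.8799]  P^+=[0.0871 -0.0258; -0.0258 0.1331]

innov = [3.3433, 1.5889]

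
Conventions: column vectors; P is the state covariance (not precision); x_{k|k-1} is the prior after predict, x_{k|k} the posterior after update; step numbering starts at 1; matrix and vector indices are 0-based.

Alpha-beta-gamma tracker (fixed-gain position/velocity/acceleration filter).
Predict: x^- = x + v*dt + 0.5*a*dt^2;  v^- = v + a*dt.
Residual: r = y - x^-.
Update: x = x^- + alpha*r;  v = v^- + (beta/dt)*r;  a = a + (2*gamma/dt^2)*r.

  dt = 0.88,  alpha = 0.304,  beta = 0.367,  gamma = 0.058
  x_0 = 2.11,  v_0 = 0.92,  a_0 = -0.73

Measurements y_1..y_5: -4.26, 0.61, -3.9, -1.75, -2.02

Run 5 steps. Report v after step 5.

step 1: x_pred=2.6369  r=-6.8969  x^+=0.5403  v^+=-2.5987  a^+=-1.7631
step 2: x_pred=-2.4293  r=3.0393  x^+=-1.5054  v^+=-2.8828  a^+=-1.3079
step 3: x_pred=-4.5486  r=0.6486  x^+=-4.3514  v^+=-3.7632  a^+=-1.2107
step 4: x_pred=-8.1318  r=6.3818  x^+=-6.1917  v^+=-2.1671  a^+=-0.2547
step 5: x_pred=-8.1974  r=6.1774  x^+=-6.3195  v^+=0.1850  a^+=0.6706

v_post = 0.1850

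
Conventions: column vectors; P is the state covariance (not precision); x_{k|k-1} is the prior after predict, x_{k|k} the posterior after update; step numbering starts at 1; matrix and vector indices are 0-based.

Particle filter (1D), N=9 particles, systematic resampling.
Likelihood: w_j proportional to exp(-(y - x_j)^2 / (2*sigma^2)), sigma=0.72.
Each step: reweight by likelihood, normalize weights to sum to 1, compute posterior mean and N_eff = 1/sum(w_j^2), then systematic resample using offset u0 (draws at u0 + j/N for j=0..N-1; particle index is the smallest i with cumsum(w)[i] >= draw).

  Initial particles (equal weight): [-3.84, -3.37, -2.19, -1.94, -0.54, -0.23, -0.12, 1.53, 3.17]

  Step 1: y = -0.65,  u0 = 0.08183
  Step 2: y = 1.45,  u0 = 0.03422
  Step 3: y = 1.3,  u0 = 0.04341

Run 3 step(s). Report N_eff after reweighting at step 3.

step 1: w=[0.0000, 0.0003, 0.0349, 0.0691, 0.3399, 0.2901, 0.2623, 0.0035, 0.0000]  mean=-0.4878  Neff=3.6438  idx=[3, 4, 4, 4, 5, 5, 6, 6, 6]
step 2: w=[0.0000, 0.0461, 0.0461, 0.0461, 0.1382, 0.1382, 0.1951, 0.1951, 0.1951]  mean=-0.2086  Neff=6.2997  idx=[1, 4, 4, 5, 6, 6, 7, 8, 8]
step 3: w=[0.0358, 0.0980, 0.0980, 0.0980, 0.1340, 0.1340, 0.1340, 0.1340, 0.1340]  mean=-0.1674  Neff=8.3384  idx=[1, 2, 3, 4, 5, 6, 6, 7, 8]

N_eff = 8.3384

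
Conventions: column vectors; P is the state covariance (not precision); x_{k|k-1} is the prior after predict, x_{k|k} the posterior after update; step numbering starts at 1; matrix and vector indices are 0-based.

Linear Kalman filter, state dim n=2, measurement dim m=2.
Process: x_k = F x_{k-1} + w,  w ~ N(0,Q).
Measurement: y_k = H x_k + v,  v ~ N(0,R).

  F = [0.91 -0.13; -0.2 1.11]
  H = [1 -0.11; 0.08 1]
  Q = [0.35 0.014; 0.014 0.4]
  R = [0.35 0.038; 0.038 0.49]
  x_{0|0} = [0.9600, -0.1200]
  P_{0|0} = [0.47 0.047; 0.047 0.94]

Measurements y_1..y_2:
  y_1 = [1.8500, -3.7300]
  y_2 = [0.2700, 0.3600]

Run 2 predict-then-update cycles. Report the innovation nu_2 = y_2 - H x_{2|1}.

innov = [-1.8149, 3.8896]

step 1: x^-=[0.8892, -0.3252]  P^-=[0.7440 -0.1585; -0.1585 1.5561]  S=[1.1477 -0.2307; -0.2307 2.0255]  K=[0.6689 0.0273; -0.1372 0.7464]  nu=[0.9250, -3.4759]  x^+=[1.4129, -3.0464]  P^+=[0.2373 0.0198; 0.0198 0.3589]
step 2: x^-=[1.6818, -3.6641]  P^-=[0.5479 -0.0604; -0.0604 0.8429]  S=[0.9214 -0.0708; -0.0708 1.3268]  K=[0.6034 0.0197; -0.1182 0.6254]  nu=[-1.8149, 3.8896]  x^+=[0.6633, -1.0172]  P^+=[0.2136 0.0155; 0.0155 0.3007]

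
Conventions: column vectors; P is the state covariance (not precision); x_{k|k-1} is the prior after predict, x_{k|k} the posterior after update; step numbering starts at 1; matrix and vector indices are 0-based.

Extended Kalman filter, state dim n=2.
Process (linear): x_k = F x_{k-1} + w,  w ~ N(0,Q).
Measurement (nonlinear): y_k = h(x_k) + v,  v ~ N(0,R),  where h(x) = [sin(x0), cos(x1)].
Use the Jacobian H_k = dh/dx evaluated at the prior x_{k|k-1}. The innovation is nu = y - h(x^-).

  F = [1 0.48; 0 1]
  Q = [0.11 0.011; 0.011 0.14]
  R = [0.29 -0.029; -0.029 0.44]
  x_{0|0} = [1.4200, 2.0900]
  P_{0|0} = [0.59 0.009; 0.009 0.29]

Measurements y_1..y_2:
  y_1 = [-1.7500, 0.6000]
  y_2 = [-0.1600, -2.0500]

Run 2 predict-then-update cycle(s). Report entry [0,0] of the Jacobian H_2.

step 1: x^-=[2.4232, 2.0900]  P^-=[0.7755 0.1592; 0.1592 0.4300]  H_jac=[-0.7529 0.0000; 0.0000 -0.8682]  S=[0.7295 0.0751; 0.0751 0.7641]  K=[-0.7896 -0.1033; -0.1152 -0.4773]  nu=[-2.4082, 1.0962]  x^+=[4.2115, 1.8442]  P^+=[0.3002 0.0260; 0.0260 0.2380]
step 2: x^-=[5.0967, 1.8442]  P^-=[0.4900 0.1512; 0.1512 0.3780]  H_jac=[0.3749 0.0000; 0.0000 -0.9628]  S=[0.3589 -0.0836; -0.0836 0.7905]  K=[0.4808 -0.1334; 0.0520 -0.4550]  nu=[0.7670, -1.7800]  x^+=[5.7029, 2.6940]  P^+=[0.3822 0.0754; 0.0754 0.2095]

H_jac[0,0] = 0.3749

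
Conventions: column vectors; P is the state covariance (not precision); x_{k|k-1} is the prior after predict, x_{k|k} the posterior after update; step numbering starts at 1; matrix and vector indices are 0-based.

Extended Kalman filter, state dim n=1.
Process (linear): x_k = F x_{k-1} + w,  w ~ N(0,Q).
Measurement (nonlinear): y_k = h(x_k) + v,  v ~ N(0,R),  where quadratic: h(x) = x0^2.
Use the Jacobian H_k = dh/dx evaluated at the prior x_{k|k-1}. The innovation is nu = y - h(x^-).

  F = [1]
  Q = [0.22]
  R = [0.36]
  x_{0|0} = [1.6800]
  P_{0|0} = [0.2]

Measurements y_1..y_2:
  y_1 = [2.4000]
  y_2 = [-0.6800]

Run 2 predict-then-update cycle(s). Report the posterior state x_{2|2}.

x_post = [0.6925]

step 1: x^-=[1.6800]  P^-=[0.4200]  H_jac=[3.3600]  S=[5.1016]  K=[0.2766]  nu=[-0.4224]  x^+=[1.5632]  P^+=[0.0296]
step 2: x^-=[1.5632]  P^-=[0.2496]  H_jac=[3.1263]  S=[2.7999]  K=[0.2787]  nu=[-3.1235]  x^+=[0.6925]  P^+=[0.0321]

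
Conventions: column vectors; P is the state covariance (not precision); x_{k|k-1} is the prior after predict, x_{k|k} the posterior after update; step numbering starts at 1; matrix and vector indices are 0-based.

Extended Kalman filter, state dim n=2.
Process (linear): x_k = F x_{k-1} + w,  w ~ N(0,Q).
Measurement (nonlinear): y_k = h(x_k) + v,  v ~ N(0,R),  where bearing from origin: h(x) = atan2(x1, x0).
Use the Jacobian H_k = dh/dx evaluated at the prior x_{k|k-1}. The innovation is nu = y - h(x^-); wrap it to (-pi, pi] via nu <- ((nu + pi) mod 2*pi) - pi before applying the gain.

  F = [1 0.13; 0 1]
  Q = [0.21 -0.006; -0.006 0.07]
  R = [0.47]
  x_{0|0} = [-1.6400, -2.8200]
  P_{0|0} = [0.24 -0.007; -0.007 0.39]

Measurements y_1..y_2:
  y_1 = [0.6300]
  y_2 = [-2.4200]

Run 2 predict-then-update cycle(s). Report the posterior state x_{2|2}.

x_post = [-1.9499, -3.1711]

step 1: x^-=[-2.0066, -2.8200]  P^-=[0.4548 0.0377; 0.0377 0.4600]  H_jac=[0.2354 -0.1675]  S=[0.5051]  K=[0.1994; -0.1350]  nu=[2.8192]  x^+=[-1.4443, -3.2005]  P^+=[0.4347 0.0513; 0.0513 0.4508]
step 2: x^-=[-1.8604, -3.2005]  P^-=[0.6656 0.1039; 0.1039 0.5208]  H_jac=[0.2335 -0.1358]  S=[0.5093]  K=[0.2775; -0.0912]  nu=[-0.3227]  x^+=[-1.9499, -3.1711]  P^+=[0.6264 0.1168; 0.1168 0.5166]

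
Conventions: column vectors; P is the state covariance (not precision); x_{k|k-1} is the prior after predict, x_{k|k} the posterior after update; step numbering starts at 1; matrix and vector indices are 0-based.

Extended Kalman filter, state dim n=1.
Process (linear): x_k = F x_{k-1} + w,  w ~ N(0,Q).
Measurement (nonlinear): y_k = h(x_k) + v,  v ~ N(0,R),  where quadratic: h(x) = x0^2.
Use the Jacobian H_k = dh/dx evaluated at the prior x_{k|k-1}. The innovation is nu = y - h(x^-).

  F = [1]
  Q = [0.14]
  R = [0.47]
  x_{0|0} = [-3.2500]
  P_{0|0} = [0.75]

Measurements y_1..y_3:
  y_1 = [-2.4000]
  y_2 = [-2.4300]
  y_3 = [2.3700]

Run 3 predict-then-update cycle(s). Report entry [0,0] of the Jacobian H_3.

step 1: x^-=[-3.2500]  P^-=[0.8900]  H_jac=[-6.5000]  S=[38.0725]  K=[-0.1519]  nu=[-12.9625]  x^+=[-1.2804]  P^+=[0.0110]
step 2: x^-=[-1.2804]  P^-=[0.1510]  H_jac=[-2.5608]  S=[1.4601]  K=[-0.2648]  nu=[-4.0694]  x^+=[-0.2028]  P^+=[0.0486]
step 3: x^-=[-0.2028]  P^-=[0.1886]  H_jac=[-0.4056]  S=[0.5010]  K=[-0.1527]  nu=[2.3289]  x^+=[-0.5584]  P^+=[0.1769]

H_jac[0,0] = -0.4056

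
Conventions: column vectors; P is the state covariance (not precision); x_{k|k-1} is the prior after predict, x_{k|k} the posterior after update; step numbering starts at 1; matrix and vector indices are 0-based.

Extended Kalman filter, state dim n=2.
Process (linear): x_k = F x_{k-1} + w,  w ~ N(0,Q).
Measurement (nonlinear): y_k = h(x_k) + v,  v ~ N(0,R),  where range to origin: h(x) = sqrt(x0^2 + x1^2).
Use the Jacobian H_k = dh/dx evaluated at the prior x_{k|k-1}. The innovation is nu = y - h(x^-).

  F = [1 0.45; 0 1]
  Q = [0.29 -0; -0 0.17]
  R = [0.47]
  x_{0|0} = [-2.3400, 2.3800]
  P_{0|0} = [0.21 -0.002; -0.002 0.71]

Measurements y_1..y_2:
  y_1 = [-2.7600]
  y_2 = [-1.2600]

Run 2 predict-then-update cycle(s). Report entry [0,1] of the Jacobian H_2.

H_jac[0,1] = -0.5094

step 1: x^-=[-1.2690, 2.3800]  P^-=[0.6420 0.3175; 0.3175 0.8800]  H_jac=[-0.4705 0.8824]  S=[1.0337]  K=[-0.0212; 0.6067]  nu=[-5.4572]  x^+=[-1.1535, -0.9309]  P^+=[0.6415 0.3308; 0.3308 0.4995]
step 2: x^-=[-1.5724, -0.9309]  P^-=[1.3304 0.5556; 0.5556 0.6695]  H_jac=[-0.8605 -0.5094]  S=[2.1159]  K=[-0.6748; -0.3871]  nu=[-3.0873]  x^+=[0.5109, 0.2643]  P^+=[0.3669 0.0028; 0.0028 0.3524]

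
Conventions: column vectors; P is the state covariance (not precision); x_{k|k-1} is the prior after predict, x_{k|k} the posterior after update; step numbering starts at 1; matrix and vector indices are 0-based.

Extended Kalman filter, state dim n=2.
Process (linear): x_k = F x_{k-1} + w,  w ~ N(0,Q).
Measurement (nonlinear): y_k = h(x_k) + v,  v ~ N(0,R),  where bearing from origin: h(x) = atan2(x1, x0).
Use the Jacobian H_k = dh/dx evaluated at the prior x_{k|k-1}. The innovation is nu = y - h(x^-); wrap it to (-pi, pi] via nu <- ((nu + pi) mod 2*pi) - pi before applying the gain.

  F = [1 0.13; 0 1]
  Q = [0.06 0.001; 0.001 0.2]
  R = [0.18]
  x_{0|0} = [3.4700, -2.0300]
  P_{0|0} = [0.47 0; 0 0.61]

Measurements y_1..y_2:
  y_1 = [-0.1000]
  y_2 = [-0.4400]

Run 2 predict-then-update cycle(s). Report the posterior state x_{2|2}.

x_post = [3.1919, -1.6169]

step 1: x^-=[3.2061, -2.0300]  P^-=[0.5403 0.0803; 0.0803 0.8100]  H_jac=[0.1410 0.2226]  S=[0.2359]  K=[0.3986; 0.8124]  nu=[0.4645]  x^+=[3.3912, -1.6527]  P^+=[0.5028 0.0039; 0.0039 0.6543]
step 2: x^-=[3.1764, -1.6527]  P^-=[0.5749 0.0900; 0.0900 0.8543]  H_jac=[0.1289 0.2478]  S=[0.2477]  K=[0.3891; 0.9012]  nu=[0.0398]  x^+=[3.1919, -1.6169]  P^+=[0.5374 0.0031; 0.0031 0.6531]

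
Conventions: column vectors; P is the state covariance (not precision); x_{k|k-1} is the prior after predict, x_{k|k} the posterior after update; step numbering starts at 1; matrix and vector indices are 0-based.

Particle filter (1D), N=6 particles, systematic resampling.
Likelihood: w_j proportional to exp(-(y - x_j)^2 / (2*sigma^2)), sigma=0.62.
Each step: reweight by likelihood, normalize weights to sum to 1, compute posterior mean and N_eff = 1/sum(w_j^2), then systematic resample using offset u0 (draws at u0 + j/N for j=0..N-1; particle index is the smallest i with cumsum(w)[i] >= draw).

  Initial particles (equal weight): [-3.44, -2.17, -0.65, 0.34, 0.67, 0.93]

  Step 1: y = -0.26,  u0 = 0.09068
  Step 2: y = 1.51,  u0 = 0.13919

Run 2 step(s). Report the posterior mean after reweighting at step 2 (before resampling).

post_mean = 0.7545

step 1: w=[0.0000, 0.0045, 0.4233, 0.3230, 0.1675, 0.0818]  mean=0.0132  Neff=3.1423  idx=[2, 2, 2, 3, 4, 5]
step 2: w=[0.0019, 0.0019, 0.0019, 0.1381, 0.3272, 0.5290]  mean=0.7545  Neff=2.4632  idx=[3, 4, 5, 5, 5, 5]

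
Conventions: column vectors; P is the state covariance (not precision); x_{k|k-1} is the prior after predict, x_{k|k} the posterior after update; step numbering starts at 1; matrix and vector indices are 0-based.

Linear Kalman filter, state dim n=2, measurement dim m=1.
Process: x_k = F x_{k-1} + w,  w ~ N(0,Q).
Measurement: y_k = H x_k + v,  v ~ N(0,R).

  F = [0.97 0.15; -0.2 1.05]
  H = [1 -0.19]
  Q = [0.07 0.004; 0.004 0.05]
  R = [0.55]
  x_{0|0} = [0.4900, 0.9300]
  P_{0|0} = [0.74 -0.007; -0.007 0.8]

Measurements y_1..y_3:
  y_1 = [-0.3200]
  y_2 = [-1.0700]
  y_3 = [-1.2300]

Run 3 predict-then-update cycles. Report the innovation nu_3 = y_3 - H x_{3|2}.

innov = [-0.9961]

step 1: x^-=[0.6148, 0.8785]  P^-=[0.7822 -0.0205; -0.0205 0.9645]  S=[1.3748]  K=[0.5718; -0.1482]  nu=[-0.7679]  x^+=[0.1757, 0.9923]  P^+=[0.3327 0.0960; 0.0960 0.9343]
step 2: x^-=[0.3193, 1.0068]  P^-=[0.4320 0.1815; 0.1815 1.0531]  S=[0.9511]  K=[0.4180; -0.0195]  nu=[-1.1980]  x^+=[-0.1815, 1.0301]  P^+=[0.2659 0.1893; 0.1893 1.0527]
step 3: x^-=[-0.0215, 1.1179]  P^-=[0.3989 0.3053; 0.3053 1.1418]  S=[0.8741]  K=[0.3900; 0.1011]  nu=[-0.9961]  x^+=[-0.4100, 1.0172]  P^+=[0.2660 0.2709; 0.2709 1.1328]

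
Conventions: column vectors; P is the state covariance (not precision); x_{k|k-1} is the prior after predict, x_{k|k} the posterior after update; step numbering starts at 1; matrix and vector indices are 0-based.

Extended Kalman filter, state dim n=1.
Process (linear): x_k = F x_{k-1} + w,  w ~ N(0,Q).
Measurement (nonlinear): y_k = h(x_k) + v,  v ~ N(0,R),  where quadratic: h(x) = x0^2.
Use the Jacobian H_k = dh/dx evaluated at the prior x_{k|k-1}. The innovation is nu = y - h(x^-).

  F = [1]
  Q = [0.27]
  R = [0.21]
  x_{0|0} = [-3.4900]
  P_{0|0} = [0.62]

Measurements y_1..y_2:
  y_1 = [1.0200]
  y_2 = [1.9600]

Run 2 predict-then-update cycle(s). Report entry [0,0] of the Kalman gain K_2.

K[0,0] = -0.2500

step 1: x^-=[-3.4900]  P^-=[0.8900]  H_jac=[-6.9800]  S=[43.5712]  K=[-0.1426]  nu=[-11.1601]  x^+=[-1.8988]  P^+=[0.0043]
step 2: x^-=[-1.8988]  P^-=[0.2743]  H_jac=[-3.7977]  S=[4.1659]  K=[-0.2500]  nu=[-1.6456]  x^+=[-1.4874]  P^+=[0.0138]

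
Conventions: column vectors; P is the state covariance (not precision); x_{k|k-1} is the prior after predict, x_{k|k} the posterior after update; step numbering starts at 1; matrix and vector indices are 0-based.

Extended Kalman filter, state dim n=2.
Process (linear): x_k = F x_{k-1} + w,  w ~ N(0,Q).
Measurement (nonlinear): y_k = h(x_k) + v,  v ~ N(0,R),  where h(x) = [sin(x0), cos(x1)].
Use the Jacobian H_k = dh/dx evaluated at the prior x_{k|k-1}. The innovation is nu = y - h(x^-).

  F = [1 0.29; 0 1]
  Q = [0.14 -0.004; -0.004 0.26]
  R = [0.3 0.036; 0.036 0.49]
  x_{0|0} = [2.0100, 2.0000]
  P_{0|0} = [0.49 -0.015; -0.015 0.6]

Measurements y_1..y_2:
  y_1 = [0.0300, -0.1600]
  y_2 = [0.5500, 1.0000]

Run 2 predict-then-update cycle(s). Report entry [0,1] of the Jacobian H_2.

H_jac[0,1] = 0.0000

step 1: x^-=[2.5900, 2.0000]  P^-=[0.6718 0.1550; 0.1550 0.8600]  H_jac=[-0.8517 0.0000; 0.0000 -0.9093]  S=[0.7873 0.1560; 0.1560 1.2011]  K=[-0.7221 -0.0235; -0.0397 -0.6459]  nu=[-0.4940, 0.2561]  x^+=[2.9407, 1.8541]  P^+=[0.2553 0.0413; 0.0413 0.3496]
step 2: x^-=[3.4784, 1.8541]  P^-=[0.4487 0.1387; 0.1387 0.6096]  H_jac=[-0.9438 0.0000; 0.0000 -0.9601]  S=[0.6997 0.1617; 0.1617 1.0520]  K=[-0.5972 -0.0348; -0.0607 -0.5471]  nu=[0.8805, 1.2796]  x^+=[2.9081, 1.1007]  P^+=[0.1912 0.0401; 0.0401 0.2815]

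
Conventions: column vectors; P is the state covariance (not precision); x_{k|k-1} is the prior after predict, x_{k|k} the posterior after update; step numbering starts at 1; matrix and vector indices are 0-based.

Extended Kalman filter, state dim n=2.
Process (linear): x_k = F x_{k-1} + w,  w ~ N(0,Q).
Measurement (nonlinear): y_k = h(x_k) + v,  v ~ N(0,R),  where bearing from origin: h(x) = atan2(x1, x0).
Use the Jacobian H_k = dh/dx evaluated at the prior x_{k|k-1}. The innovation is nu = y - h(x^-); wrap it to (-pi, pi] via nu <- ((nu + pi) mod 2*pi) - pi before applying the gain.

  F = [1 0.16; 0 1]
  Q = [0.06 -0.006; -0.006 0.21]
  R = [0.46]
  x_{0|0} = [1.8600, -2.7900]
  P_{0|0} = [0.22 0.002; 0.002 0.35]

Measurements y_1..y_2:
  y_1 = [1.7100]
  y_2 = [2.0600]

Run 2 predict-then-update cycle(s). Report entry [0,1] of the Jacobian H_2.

step 1: x^-=[1.4136, -2.7900]  P^-=[0.2896 0.0520; 0.0520 0.5600]  H_jac=[0.2852 0.1445]  S=[0.4995]  K=[0.1804; 0.1917]  nu=[2.8118]  x^+=[1.9208, -2.2510]  P^+=[0.2733 0.0347; 0.0347 0.5416]
step 2: x^-=[1.5607, -2.2510]  P^-=[0.3583 0.1154; 0.1154 0.7516]  H_jac=[0.3000 0.2080]  S=[0.5392]  K=[0.2439; 0.3542]  nu=[3.0246]  x^+=[2.2984, -1.1797]  P^+=[0.3262 0.0688; 0.0688 0.6840]

H_jac[0,1] = 0.2080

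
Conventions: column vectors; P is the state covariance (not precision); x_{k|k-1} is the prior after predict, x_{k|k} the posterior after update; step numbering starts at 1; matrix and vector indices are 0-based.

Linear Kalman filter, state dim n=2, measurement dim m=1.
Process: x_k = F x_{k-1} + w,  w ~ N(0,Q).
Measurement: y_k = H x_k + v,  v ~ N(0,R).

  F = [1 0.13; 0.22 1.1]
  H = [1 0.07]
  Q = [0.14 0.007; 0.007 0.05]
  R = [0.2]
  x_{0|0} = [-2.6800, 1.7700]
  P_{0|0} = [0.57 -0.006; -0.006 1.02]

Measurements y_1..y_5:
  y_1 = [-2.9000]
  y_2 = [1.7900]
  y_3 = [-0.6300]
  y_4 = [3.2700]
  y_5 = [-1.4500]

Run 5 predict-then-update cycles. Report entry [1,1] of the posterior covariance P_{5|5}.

P_post[1,1] = 1.5249

step 1: x^-=[-2.4499, 1.3574]  P^-=[0.7257 0.2715; 0.2715 1.3089]  S=[0.9701]  K=[0.7676; 0.3743]  nu=[-0.5451]  x^+=[-2.8684, 1.1534]  P^+=[0.1540 -0.0072; -0.0072 1.1730]
step 2: x^-=[-2.7184, 0.6377]  P^-=[0.3120 0.2004; 0.2004 1.4732]  S=[0.5473]  K=[0.5957; 0.5547]  nu=[4.4638]  x^+=[-0.0593, 3.1138]  P^+=[0.1178 0.0196; 0.0196 1.3048]
step 3: x^-=[0.3455, 3.4121]  P^-=[0.2849 0.2416; 0.2416 1.6441]  S=[0.5268]  K=[0.5730; 0.6771]  nu=[-1.2143]  x^+=[-0.3503, 2.5899]  P^+=[0.1120 0.0372; 0.0372 1.4025]
step 4: x^-=[-0.0136, 2.7718]  P^-=[0.2854 0.2742; 0.2742 1.7705]  S=[0.5324]  K=[0.5720; 0.7478]  nu=[3.0896]  x^+=[1.7537, 5.0822]  P^+=[0.1112 0.0465; 0.0465 1.4727]
step 5: x^-=[2.4144, 5.9763]  P^-=[0.2881 0.2945; 0.2945 1.8599]  S=[0.5385]  K=[0.5734; 0.7887]  nu=[-4.2827]  x^+=[-0.0412, 2.5984]  P^+=[0.1111 0.0510; 0.0510 1.5249]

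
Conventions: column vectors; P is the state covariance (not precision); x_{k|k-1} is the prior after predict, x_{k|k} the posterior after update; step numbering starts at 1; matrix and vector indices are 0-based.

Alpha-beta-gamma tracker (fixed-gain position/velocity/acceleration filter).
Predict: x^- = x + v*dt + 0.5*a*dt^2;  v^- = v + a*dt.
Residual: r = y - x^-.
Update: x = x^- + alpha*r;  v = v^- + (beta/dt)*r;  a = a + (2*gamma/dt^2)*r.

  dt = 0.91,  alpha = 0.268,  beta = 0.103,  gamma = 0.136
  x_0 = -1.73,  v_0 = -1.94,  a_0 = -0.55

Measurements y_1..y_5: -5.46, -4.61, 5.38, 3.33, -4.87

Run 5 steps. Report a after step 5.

step 1: x_pred=-3.7231  r=-1.7369  x^+=-4.1886  v^+=-2.6371  a^+=-1.1205
step 2: x_pred=-7.0523  r=2.4423  x^+=-6.3978  v^+=-3.3803  a^+=-0.3183
step 3: x_pred=-9.6056  r=14.9856  x^+=-5.5895  v^+=-1.9738  a^+=4.6039
step 4: x_pred=-5.4794  r=8.8094  x^+=-3.1185  v^+=3.2129  a^+=7.4975
step 5: x_pred=2.9096  r=-7.7796  x^+=0.8247  v^+=9.1551  a^+=4.9422

a_post = 4.9422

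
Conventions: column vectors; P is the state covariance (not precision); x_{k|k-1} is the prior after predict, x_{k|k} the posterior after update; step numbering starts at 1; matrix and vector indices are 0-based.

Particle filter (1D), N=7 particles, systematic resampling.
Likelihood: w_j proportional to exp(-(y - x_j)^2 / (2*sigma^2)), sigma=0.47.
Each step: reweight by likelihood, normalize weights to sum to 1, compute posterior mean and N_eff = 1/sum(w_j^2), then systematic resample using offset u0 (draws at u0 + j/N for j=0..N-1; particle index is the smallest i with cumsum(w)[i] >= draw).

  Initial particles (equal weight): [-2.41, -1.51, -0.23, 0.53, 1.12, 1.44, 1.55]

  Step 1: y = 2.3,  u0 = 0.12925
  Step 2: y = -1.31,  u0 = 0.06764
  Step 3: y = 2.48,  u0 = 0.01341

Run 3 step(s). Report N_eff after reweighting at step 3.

step 1: w=[0.0000, 0.0000, 0.0000, 0.0016, 0.0837, 0.3669, 0.5478]  mean=1.4720  Neff=2.2641  idx=[5, 5, 5, 6, 6, 6, 6]
step 2: w=[0.2507, 0.2507, 0.2507, 0.0620, 0.0620, 0.0620, 0.0620]  mean=1.4673  Neff=4.9053  idx=[0, 0, 1, 1, 2, 3, 5]
step 3: w=[0.1210, 0.1210, 0.1210, 0.1210, 0.1210, 0.1976, 0.1976]  mean=1.4835  Neff=6.6121  idx=[0, 1, 2, 3, 4, 5, 6]

N_eff = 6.6121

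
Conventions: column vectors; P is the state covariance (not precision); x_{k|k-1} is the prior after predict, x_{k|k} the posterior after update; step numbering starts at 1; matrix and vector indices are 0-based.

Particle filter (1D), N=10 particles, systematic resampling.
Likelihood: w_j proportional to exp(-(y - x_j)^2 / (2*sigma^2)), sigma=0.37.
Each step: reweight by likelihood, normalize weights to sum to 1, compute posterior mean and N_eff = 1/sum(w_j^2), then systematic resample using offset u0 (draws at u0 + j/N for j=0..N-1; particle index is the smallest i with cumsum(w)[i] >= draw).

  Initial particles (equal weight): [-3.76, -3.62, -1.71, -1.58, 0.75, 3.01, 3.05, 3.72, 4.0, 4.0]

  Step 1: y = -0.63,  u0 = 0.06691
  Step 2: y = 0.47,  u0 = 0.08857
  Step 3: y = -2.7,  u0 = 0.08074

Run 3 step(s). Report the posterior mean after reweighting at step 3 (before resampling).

post_mean = -1.5800

step 1: w=[0.0000, 0.0000, 0.2711, 0.7106, 0.0183, 0.0000, 0.0000, 0.0000, 0.0000, 0.0000]  mean=-1.5726  Neff=1.7277  idx=[2, 2, 2, 3, 3, 3, 3, 3, 3, 3]
step 2: w=[0.0181, 0.0181, 0.0181, 0.1351, 0.1351, 0.1351, 0.1351, 0.1351, 0.1351, 0.1351]  mean=-1.5871  Neff=7.7684  idx=[3, 3, 4, 5, 6, 6, 7, 8, 9, 9]
step 3: w=[0.1000, 0.1000, 0.1000, 0.1000, 0.1000, 0.1000, 0.1000, 0.1000, 0.1000, 0.1000]  mean=-1.5800  Neff=10.0000  idx=[0, 1, 2, 3, 4, 5, 6, 7, 8, 9]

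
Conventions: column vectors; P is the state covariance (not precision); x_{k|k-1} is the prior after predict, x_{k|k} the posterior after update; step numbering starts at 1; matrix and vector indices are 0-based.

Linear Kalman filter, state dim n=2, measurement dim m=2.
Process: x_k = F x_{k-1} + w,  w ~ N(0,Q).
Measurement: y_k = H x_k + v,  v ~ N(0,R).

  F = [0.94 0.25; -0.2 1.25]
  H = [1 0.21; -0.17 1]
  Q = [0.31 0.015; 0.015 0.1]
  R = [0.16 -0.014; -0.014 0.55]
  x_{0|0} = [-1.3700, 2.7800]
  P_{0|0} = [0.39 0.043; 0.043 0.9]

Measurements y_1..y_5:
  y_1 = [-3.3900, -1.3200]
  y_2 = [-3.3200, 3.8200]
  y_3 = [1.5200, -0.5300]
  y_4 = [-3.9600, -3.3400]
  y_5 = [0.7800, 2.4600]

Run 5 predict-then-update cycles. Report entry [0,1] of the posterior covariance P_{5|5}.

P_post[0,1] = -0.0278

step 1: x^-=[-0.5928, 3.7490]  P^-=[0.7311 0.2713; 0.2713 1.5004]  S=[1.0712 0.4384; 0.4384 1.9792]  K=[0.7756 -0.0975; 0.2713 0.6746]  nu=[-3.5845, -5.1698]  x^+=[-2.8688, -0.7112]  P^+=[0.1342 -0.0417; -0.0417 0.3602]
step 2: x^-=[-2.8744, -0.3153]  P^-=[0.4315 0.0554; 0.0554 0.6890]  S=[0.6452 0.1108; 0.1108 1.2326]  K=[0.7002 -0.0775; 0.2189 0.5316]  nu=[-0.3793, 3.6466]  x^+=[-3.4226, 1.5404]  P^+=[0.1198 -0.0320; -0.0320 0.2839]
step 3: x^-=[-2.8321, 2.6100]  P^-=[0.4186 0.0451; 0.0451 0.5644]  S=[0.6224 0.0769; 0.0769 1.1111]  K=[0.6966 -0.0716; 0.2028 0.4870]  nu=[3.8040, -3.6214]  x^+=[0.0770, 1.6177]  P^+=[0.1185 -0.0290; -0.0290 0.2601]
step 4: x^-=[0.4768, 2.0068]  P^-=[0.4174 0.0414; 0.0414 0.5256]  S=[0.6179 0.0653; 0.0653 1.0736]  K=[0.6969 -0.0700; 0.1958 0.4711]  nu=[-4.8582, -5.2657]  x^+=[-2.5405, -1.4251]  P^+=[0.1184 -0.0281; -0.0281 0.2516]
step 5: x^-=[-2.7444, -1.2733]  P^-=[0.4171 0.0397; 0.0397 0.5119]  S=[0.6164 0.0609; 0.0609 1.0604]  K=[0.6971 -0.0694; 0.1929 0.4653]  nu=[3.7918, 3.2668]  x^+=[-0.3279, 0.9781]  P^+=[0.1184 -0.0278; -0.0278 0.2485]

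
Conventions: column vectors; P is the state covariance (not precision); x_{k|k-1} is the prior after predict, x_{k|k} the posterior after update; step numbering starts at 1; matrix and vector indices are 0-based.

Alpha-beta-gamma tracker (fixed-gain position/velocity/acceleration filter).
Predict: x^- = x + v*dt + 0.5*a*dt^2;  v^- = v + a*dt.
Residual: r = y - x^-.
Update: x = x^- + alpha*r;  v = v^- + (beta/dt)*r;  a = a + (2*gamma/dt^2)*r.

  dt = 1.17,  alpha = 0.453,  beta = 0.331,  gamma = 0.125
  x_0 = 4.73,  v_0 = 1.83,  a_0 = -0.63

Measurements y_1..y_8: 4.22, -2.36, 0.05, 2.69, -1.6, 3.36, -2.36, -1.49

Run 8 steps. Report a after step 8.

a_post = 0.4216

step 1: x_pred=6.4399  r=-2.2199  x^+=5.4343  v^+=0.4649  a^+=-1.0354
step 2: x_pred=5.2695  r=-7.6295  x^+=1.8133  v^+=-2.9050  a^+=-2.4288
step 3: x_pred=-3.2479  r=3.2979  x^+=-1.7539  v^+=-4.8137  a^+=-1.8265
step 4: x_pred=-8.6361  r=11.3261  x^+=-3.5054  v^+=-3.7465  a^+=0.2420
step 5: x_pred=-7.7231  r=6.1231  x^+=-4.9493  v^+=-1.7311  a^+=1.3602
step 6: x_pred=-6.0437  r=9.4037  x^+=-1.7838  v^+=2.5207  a^+=3.0776
step 7: x_pred=3.2719  r=-5.6319  x^+=0.7207  v^+=4.5282  a^+=2.0491
step 8: x_pred=7.4212  r=-8.9112  x^+=3.3844  v^+=4.4046  a^+=0.4216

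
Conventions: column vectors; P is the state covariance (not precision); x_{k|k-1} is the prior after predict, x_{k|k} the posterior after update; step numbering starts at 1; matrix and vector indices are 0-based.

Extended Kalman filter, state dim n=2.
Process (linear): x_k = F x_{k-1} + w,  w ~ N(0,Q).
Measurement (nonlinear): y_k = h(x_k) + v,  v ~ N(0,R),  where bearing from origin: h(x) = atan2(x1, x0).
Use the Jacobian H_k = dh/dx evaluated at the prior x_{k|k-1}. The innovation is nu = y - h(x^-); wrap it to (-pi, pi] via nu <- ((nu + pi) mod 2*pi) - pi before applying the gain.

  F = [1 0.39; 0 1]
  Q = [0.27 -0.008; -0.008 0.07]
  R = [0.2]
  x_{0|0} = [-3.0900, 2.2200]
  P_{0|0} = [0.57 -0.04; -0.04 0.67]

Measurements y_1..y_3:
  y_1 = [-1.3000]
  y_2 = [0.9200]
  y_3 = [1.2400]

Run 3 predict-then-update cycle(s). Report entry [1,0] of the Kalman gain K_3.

K[1,0] = -0.7119

step 1: x^-=[-2.2242, 2.2200]  P^-=[0.9107 0.2133; 0.2133 0.7400]  H_jac=[-0.2248 -0.2252]  S=[0.3052]  K=[-0.8283; -0.7033]  nu=[2.6260]  x^+=[-4.3994, 0.3731]  P^+=[0.7013 0.0355; 0.0355 0.5891]
step 2: x^-=[-4.2539, 0.3731]  P^-=[1.0886 0.2573; 0.2573 0.6591]  H_jac=[-0.0205 -0.2333]  S=[0.2388]  K=[-0.3446; -0.6659]  nu=[-2.1341]  x^+=[-3.5184, 1.7943]  P^+=[1.0603 0.2025; 0.2025 0.5532]
step 3: x^-=[-2.8186, 1.7943]  P^-=[1.5723 0.4102; 0.4102 0.6232]  H_jac=[-0.1607 -0.2525]  S=[0.3136]  K=[-1.1360; -0.7119]  nu=[-1.3347]  x^+=[-1.3024, 2.7444]  P^+=[1.1676 0.1566; 0.1566 0.4642]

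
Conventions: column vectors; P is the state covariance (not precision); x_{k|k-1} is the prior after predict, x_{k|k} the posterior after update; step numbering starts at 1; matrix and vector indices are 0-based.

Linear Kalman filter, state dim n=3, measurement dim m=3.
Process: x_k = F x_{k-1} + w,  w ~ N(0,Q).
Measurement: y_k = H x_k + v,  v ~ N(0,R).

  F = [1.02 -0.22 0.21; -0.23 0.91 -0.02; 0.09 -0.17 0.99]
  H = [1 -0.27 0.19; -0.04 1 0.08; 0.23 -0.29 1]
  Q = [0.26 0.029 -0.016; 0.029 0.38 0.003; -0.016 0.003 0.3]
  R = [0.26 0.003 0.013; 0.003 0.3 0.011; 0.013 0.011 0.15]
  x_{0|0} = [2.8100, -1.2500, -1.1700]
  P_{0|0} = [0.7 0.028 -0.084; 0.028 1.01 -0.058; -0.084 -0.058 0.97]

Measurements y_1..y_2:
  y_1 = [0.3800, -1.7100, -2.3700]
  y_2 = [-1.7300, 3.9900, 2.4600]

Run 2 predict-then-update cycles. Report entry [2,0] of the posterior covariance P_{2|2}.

step 1: x^-=[2.8955, -1.7604, -0.6929]  P^-=[1.0367 -0.3197 0.2106; -0.3197 1.2434 -0.2167; 0.2106 -0.2167 1.2893]  S=[1.7088 -0.6990 0.9966; -0.6990 1.5429 -0.5495; 0.9966 -0.5495 1.8639]  K=[0.7750 0.0937 -0.0961; -0.0391 0.7467 -0.1081; -0.1414 0.1692 0.8769]  nu=[-2.8592, 0.2217, -2.8536]  x^+=[0.9746, -1.1744, -2.7534]  P^+=[0.2197 0.0415 -0.0418; 0.0415 0.2207 0.0459; -0.0418 0.0459 0.1545]
step 2: x^-=[0.6743, -1.2378, -2.4385]  P^-=[0.4653 -0.0149 -0.0181; -0.0149 0.5550 0.0174; -0.0181 0.0174 0.4354]  S=[0.7808 -0.1723 0.2269; -0.1723 0.8626 -0.1056; 0.2269 -0.1056 0.6402]  K=[0.6329 0.0778 -0.0659; -0.0359 0.6246 -0.1138; -0.1052 0.1290 0.7242]  nu=[-2.2752, 5.4499, 4.3845]  x^+=[-0.6303, 1.7487, 1.6795]  P^+=[0.1793 0.0343 -0.0321; 0.0343 0.1846 0.0350; -0.0321 0.0350 0.1262]

P_post[2,0] = -0.0321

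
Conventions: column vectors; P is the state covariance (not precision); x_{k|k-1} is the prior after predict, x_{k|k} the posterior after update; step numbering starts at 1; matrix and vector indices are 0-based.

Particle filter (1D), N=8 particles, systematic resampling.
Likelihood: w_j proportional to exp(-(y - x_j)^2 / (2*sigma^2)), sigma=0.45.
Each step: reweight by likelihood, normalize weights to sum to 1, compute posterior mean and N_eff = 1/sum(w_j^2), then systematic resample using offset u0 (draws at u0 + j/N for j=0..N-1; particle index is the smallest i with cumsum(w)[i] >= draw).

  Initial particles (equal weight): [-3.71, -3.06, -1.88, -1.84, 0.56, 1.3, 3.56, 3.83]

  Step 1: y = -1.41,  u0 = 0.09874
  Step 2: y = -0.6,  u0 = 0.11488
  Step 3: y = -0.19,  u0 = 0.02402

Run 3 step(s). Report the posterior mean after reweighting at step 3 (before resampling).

step 1: w=[0.0000, 0.0010, 0.4773, 0.5217, 0.0001, 0.0000, 0.0000, 0.0000]  mean=-1.8602  Neff=2.0003  idx=[2, 2, 2, 2, 3, 3, 3, 3]
step 2: w=[0.1095, 0.1095, 0.1095, 0.1095, 0.1405, 0.1405, 0.1405, 0.1405]  mean=-1.8575  Neff=7.8792  idx=[1, 2, 3, 4, 5, 6, 7, 7]
step 3: w=[0.1005, 0.1005, 0.1005, 0.1397, 0.1397, 0.1397, 0.1397, 0.1397]  mean=-1.8521  Neff=7.8192  idx=[0, 1, 2, 3, 4, 5, 6, 7]

post_mean = -1.8521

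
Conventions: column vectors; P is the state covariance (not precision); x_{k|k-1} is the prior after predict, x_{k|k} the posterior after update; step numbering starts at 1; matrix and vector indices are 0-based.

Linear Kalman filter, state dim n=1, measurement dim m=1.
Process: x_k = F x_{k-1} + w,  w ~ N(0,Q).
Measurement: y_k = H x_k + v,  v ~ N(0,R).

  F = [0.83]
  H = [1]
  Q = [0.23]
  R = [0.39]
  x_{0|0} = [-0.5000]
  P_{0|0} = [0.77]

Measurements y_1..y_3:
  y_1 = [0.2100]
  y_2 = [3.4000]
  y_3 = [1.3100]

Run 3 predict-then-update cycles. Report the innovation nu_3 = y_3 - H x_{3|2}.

innov = [-0.1315]

step 1: x^-=[-0.4150]  P^-=[0.7605]  S=[1.1505]  K=[0.6610]  nu=[0.6250]  x^+=[-0.0019]  P^+=[0.2578]
step 2: x^-=[-0.0016]  P^-=[0.4076]  S=[0.7976]  K=[0.5110]  nu=[3.4016]  x^+=[1.7367]  P^+=[0.1993]
step 3: x^-=[1.4415]  P^-=[0.3673]  S=[0.7573]  K=[0.4850]  nu=[-0.1315]  x^+=[1.3777]  P^+=[0.1892]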